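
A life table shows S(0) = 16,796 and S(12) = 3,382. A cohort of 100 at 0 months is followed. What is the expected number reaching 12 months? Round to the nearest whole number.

The relevant probability is 3,382/16,796 = 0.201357.
Expected number = 100 × 0.201357 = 20.

20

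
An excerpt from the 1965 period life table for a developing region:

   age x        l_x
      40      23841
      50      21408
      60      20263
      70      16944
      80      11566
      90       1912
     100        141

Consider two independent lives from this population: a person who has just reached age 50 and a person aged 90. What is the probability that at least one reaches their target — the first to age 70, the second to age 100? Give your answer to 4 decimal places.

0.8069

p₁ = l_70/l_50 = 16944/21408 = 0.791480; p₂ = l_100/l_90 = 141/1912 = 0.073745.
P(at least one) = 1 − (1−p₁)(1−p₂) = 1 − 0.208520 × 0.926255 = 0.806857.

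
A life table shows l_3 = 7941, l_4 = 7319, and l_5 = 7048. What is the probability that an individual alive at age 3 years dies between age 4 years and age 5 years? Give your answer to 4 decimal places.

0.0341

This is the probability of reaching 4 but not 5, conditional on being alive at 3: (l_4 − l_5) / l_3.
= (7319 − 7048) / 7941 = 271 / 7941 = 0.034127.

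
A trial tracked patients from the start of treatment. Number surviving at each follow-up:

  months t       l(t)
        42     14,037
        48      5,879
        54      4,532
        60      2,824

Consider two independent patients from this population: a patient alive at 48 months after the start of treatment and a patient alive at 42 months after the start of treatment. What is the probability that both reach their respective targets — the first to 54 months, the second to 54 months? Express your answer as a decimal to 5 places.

p₁ = l(54)/l(48) = 4,532/5,879 = 0.770879; p₂ = l(54)/l(42) = 4,532/14,037 = 0.322861.
P(both) = p₁ × p₂ = 0.770879 × 0.322861 = 0.248887.

0.24889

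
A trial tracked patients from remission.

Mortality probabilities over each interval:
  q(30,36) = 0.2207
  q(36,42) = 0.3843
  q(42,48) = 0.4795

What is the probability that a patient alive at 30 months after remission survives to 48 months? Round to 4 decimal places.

0.2497

The overall survival probability is (1 − 0.2207) × (1 − 0.3843) × (1 − 0.4795).
= 0.7793 × 0.6157 × 0.5205 = 0.249744.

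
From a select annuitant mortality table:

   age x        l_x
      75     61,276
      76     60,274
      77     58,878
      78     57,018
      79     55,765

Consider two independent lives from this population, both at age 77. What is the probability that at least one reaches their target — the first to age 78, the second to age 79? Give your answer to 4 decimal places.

p₁ = l_78/l_77 = 57,018/58,878 = 0.968409; p₂ = l_79/l_77 = 55,765/58,878 = 0.947128.
P(at least one) = 1 − (1−p₁)(1−p₂) = 1 − 0.031591 × 0.052872 = 0.998330.

0.9983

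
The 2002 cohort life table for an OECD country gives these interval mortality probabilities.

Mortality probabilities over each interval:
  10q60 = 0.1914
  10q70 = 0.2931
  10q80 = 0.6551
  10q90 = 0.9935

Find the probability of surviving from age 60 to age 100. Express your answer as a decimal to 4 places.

Chaining the interval survival probabilities: (1 − 0.1914) × (1 − 0.2931) × (1 − 0.6551) × (1 − 0.9935).
= 0.8086 × 0.7069 × 0.3449 × 0.0065 = 0.001281.

0.0013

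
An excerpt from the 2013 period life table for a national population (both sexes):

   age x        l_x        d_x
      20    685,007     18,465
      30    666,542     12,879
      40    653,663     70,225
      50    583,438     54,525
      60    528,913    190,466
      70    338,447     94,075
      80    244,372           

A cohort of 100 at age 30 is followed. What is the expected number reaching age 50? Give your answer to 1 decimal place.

87.5

The relevant probability is 583,438/666,542 = 0.875321.
Expected number = 100 × 0.875321 = 87.5.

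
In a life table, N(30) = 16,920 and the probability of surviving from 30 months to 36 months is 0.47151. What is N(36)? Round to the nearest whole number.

N(36) = N(30) × p = 16,920 × 0.47151 = 7978.

7978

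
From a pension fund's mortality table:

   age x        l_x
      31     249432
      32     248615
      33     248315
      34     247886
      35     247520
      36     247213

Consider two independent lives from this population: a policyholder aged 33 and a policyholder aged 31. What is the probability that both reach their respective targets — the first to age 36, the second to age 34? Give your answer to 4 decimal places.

p₁ = l_36/l_33 = 247213/248315 = 0.995562; p₂ = l_34/l_31 = 247886/249432 = 0.993802.
P(both) = p₁ × p₂ = 0.995562 × 0.993802 = 0.989392.

0.9894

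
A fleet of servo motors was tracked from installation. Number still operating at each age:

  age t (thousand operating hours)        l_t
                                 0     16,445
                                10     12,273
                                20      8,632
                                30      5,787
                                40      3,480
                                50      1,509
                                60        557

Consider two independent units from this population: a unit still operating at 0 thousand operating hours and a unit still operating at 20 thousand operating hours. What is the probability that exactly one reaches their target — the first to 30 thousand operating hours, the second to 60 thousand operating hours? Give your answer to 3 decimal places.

p₁ = l_30/l_0 = 5,787/16,445 = 0.351900; p₂ = l_60/l_20 = 557/8,632 = 0.064527.
P(exactly one) = p₁(1−p₂) + (1−p₁)p₂ = 0.329193 + 0.041820 = 0.371013.

0.371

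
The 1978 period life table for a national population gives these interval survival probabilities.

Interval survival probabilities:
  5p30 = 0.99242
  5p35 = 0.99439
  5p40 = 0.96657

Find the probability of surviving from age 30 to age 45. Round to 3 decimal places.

0.954

Chaining the interval survival probabilities: 0.99242 × 0.99439 × 0.96657.
= 0.953862.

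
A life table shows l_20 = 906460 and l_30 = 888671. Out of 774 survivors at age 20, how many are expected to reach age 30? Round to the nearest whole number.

The relevant probability is 888671/906460 = 0.980375.
Expected number = 774 × 0.980375 = 759.

759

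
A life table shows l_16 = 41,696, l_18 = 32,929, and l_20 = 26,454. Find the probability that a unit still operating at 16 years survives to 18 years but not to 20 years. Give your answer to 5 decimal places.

0.15529

This is the probability of reaching 18 but not 20, conditional on being operational at 16: (l_18 − l_20) / l_16.
= (32,929 − 26,454) / 41,696 = 6,475 / 41,696 = 0.155291.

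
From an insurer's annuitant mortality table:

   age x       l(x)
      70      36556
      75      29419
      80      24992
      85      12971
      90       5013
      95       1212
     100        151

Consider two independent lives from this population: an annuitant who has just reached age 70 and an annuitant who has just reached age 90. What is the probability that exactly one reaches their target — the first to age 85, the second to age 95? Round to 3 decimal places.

p₁ = l(85)/l(70) = 12971/36556 = 0.354825; p₂ = l(95)/l(90) = 1212/5013 = 0.241771.
P(exactly one) = p₁(1−p₂) + (1−p₁)p₂ = 0.269039 + 0.155985 = 0.425023.

0.425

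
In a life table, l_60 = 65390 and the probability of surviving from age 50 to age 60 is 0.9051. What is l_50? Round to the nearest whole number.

l_50 = l_60 / p = 65390 / 0.9051 = 72246.

72246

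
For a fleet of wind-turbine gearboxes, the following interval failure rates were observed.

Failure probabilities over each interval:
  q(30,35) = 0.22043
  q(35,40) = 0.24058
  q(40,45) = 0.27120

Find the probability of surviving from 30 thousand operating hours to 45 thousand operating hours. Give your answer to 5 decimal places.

Survival from 30 to 45 is the product of surviving each interval: (1 − 0.22043) × (1 − 0.24058) × (1 − 0.27120).
= 0.77957 × 0.75942 × 0.72880 = 0.431465.

0.43146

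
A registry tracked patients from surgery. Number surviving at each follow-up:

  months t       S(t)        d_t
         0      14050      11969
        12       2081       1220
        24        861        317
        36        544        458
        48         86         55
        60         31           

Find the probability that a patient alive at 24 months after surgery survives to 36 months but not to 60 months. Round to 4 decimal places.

0.5958

This is the probability of reaching 36 but not 60, conditional on being alive at 24: (S(36) − S(60)) / S(24).
= (544 − 31) / 861 = 513 / 861 = 0.595819.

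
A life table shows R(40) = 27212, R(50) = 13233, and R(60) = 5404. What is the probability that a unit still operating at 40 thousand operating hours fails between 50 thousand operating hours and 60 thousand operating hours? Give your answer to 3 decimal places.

This is the probability of reaching 50 but not 60, conditional on being operational at 40: (R(50) − R(60)) / R(40).
= (13233 − 5404) / 27212 = 7829 / 27212 = 0.287704.

0.288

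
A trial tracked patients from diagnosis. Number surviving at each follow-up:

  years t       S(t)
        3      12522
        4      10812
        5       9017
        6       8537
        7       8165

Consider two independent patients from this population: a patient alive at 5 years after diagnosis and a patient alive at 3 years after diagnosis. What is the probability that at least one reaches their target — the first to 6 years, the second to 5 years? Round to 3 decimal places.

0.985

p₁ = S(6)/S(5) = 8537/9017 = 0.946767; p₂ = S(5)/S(3) = 9017/12522 = 0.720093.
P(at least one) = 1 − (1−p₁)(1−p₂) = 1 − 0.053233 × 0.279907 = 0.985100.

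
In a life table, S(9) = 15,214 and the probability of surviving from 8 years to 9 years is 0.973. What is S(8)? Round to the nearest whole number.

15636

S(8) = S(9) / p = 15,214 / 0.973 = 15636.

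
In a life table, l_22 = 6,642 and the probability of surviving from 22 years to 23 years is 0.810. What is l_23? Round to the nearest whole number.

5380

l_23 = l_22 × p = 6,642 × 0.810 = 5380.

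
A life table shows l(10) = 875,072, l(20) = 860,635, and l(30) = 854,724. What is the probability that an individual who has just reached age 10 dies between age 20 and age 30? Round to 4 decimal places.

0.0068

This is the probability of reaching 20 but not 30, conditional on being alive at 10: (l(20) − l(30)) / l(10).
= (860,635 − 854,724) / 875,072 = 5,911 / 875,072 = 0.006755.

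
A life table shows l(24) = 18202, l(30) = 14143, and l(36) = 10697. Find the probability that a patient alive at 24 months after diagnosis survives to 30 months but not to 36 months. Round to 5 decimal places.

This is the probability of reaching 30 but not 36, conditional on being alive at 24: (l(30) − l(36)) / l(24).
= (14143 − 10697) / 18202 = 3446 / 18202 = 0.189320.

0.18932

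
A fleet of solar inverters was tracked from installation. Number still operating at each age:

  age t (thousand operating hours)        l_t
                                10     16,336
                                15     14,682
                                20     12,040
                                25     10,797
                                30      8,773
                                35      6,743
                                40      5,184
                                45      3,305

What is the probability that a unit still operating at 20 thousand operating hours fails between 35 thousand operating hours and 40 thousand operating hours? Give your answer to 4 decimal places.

0.1295

This is the probability of reaching 35 but not 40, conditional on being operational at 20: (l_35 − l_40) / l_20.
= (6,743 − 5,184) / 12,040 = 1,559 / 12,040 = 0.129485.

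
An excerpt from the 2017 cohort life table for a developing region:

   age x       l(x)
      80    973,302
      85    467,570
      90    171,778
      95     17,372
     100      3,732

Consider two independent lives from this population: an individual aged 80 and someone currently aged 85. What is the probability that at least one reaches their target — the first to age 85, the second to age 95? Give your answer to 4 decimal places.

p₁ = l(85)/l(80) = 467,570/973,302 = 0.480396; p₂ = l(95)/l(85) = 17,372/467,570 = 0.037154.
P(at least one) = 1 − (1−p₁)(1−p₂) = 1 − 0.519604 × 0.962846 = 0.499701.

0.4997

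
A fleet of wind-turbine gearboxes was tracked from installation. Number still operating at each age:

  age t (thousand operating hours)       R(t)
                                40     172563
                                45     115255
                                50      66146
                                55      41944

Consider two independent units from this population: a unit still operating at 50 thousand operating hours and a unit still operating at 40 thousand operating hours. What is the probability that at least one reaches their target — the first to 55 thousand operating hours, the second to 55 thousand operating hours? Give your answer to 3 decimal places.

p₁ = R(55)/R(50) = 41944/66146 = 0.634112; p₂ = R(55)/R(40) = 41944/172563 = 0.243065.
P(at least one) = 1 − (1−p₁)(1−p₂) = 1 − 0.365888 × 0.756935 = 0.723047.

0.723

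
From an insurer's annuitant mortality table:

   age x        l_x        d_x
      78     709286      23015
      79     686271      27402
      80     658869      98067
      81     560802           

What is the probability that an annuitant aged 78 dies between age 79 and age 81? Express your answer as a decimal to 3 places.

0.177

This is the probability of reaching 79 but not 81, conditional on being alive at 78: (l_79 − l_81) / l_78.
= (686271 − 560802) / 709286 = 125469 / 709286 = 0.176895.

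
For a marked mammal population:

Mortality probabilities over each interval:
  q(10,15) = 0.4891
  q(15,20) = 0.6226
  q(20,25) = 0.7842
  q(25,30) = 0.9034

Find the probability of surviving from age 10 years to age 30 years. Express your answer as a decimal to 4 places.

0.0040

Chaining the interval survival probabilities: (1 − 0.4891) × (1 − 0.6226) × (1 − 0.7842) × (1 − 0.9034).
= 0.5109 × 0.3774 × 0.2158 × 0.0966 = 0.004019.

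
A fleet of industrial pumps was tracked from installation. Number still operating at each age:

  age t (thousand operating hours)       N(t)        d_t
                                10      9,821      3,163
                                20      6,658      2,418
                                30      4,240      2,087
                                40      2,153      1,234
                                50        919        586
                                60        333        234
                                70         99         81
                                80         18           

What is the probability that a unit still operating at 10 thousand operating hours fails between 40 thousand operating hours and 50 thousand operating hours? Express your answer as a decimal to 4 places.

This is the probability of reaching 40 but not 50, conditional on being operational at 10: (N(40) − N(50)) / N(10).
= (2,153 − 919) / 9,821 = 1,234 / 9,821 = 0.125649.

0.1256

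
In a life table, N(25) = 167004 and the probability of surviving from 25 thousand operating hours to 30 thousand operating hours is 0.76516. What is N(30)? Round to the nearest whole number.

N(30) = N(25) × p = 167004 × 0.76516 = 127785.

127785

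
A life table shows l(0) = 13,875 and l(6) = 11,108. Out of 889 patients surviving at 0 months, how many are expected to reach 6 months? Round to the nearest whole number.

712

The relevant probability is 11,108/13,875 = 0.800577.
Expected number = 889 × 0.800577 = 712.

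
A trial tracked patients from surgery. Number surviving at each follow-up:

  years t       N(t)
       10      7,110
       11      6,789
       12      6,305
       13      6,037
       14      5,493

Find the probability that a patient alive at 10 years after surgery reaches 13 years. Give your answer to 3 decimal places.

0.849

The conditional survival probability is N(13)/N(10) = 6,037/7,110 = 0.849086.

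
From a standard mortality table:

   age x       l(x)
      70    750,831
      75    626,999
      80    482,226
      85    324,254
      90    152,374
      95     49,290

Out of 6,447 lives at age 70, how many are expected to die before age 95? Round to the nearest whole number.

The relevant probability is 1 − 49,290/750,831 = 0.934353.
Expected number = 6,447 × 0.934353 = 6024.

6024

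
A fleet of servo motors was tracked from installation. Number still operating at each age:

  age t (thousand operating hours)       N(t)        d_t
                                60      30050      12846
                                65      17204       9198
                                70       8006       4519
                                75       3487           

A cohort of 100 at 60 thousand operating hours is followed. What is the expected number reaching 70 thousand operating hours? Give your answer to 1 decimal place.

26.6

The relevant probability is 8006/30050 = 0.266423.
Expected number = 100 × 0.266423 = 26.6.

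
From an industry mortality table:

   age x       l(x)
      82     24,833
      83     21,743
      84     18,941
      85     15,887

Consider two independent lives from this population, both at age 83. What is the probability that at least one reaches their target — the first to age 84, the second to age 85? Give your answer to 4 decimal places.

0.9653

p₁ = l(84)/l(83) = 18,941/21,743 = 0.871131; p₂ = l(85)/l(83) = 15,887/21,743 = 0.730672.
P(at least one) = 1 − (1−p₁)(1−p₂) = 1 − 0.128869 × 0.269328 = 0.965292.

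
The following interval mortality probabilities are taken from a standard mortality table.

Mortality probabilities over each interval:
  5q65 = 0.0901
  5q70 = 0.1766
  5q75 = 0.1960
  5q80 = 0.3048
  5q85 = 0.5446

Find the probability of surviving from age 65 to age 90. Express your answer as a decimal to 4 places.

0.1907

Survival from 65 to 90 is the product of surviving each interval: (1 − 0.0901) × (1 − 0.1766) × (1 − 0.1960) × (1 − 0.3048) × (1 − 0.5446).
= 0.9099 × 0.8234 × 0.8040 × 0.6952 × 0.4554 = 0.190706.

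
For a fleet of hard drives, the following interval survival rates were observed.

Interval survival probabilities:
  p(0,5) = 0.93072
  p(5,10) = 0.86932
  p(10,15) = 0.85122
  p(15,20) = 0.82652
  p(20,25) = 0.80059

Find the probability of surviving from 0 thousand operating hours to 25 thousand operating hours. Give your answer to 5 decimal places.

Survival from 0 to 25 is the product of surviving each interval: 0.93072 × 0.86932 × 0.85122 × 0.82652 × 0.80059.
= 0.455726.

0.45573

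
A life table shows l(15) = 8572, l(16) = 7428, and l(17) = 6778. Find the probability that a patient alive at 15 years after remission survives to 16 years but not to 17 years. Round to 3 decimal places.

This is the probability of reaching 16 but not 17, conditional on being alive at 15: (l(16) − l(17)) / l(15).
= (7428 − 6778) / 8572 = 650 / 8572 = 0.075828.

0.076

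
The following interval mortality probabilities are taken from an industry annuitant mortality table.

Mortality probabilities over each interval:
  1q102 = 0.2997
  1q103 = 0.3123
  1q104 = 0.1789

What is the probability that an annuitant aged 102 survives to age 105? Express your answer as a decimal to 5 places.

Chaining the interval survival probabilities: (1 − 0.2997) × (1 − 0.3123) × (1 − 0.1789).
= 0.7003 × 0.6877 × 0.8211 = 0.395439.

0.39544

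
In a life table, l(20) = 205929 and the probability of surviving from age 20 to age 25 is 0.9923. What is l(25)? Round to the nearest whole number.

204343

l(25) = l(20) × p = 205929 × 0.9923 = 204343.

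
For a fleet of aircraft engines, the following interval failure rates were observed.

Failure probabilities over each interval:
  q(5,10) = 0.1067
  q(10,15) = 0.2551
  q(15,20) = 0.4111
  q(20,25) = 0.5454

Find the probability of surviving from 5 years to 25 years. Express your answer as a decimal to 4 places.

0.1781

P(survive 5→25) = (1 − 0.1067) × (1 − 0.2551) × (1 − 0.4111) × (1 − 0.5454).
= 0.8933 × 0.7449 × 0.5889 × 0.4546 = 0.178142.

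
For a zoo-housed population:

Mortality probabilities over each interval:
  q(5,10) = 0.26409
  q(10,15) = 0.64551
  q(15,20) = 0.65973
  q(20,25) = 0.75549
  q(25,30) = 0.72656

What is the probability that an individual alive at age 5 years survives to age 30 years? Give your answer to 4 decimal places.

The overall survival probability is (1 − 0.26409) × (1 − 0.64551) × (1 − 0.65973) × (1 − 0.75549) × (1 − 0.72656).
= 0.73591 × 0.35449 × 0.34027 × 0.24451 × 0.27344 = 0.005935.

0.0059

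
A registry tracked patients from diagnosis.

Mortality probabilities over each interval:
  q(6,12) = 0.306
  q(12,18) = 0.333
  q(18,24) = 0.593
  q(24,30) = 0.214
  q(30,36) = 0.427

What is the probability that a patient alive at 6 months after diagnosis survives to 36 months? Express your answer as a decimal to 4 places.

The overall survival probability is (1 − 0.306) × (1 − 0.333) × (1 − 0.593) × (1 − 0.214) × (1 − 0.427).
= 0.694 × 0.667 × 0.407 × 0.786 × 0.573 = 0.084851.

0.0849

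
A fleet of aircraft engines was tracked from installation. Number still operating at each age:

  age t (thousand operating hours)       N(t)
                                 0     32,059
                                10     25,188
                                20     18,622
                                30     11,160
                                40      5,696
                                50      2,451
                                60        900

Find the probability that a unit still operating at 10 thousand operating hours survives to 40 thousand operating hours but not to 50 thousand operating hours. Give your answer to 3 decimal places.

This is the probability of reaching 40 but not 50, conditional on being operational at 10: (N(40) − N(50)) / N(10).
= (5,696 − 2,451) / 25,188 = 3,245 / 25,188 = 0.128831.

0.129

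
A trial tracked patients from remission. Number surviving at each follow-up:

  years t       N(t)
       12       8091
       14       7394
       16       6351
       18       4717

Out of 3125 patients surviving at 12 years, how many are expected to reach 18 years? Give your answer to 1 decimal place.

The relevant probability is 4717/8091 = 0.582993.
Expected number = 3125 × 0.582993 = 1821.9.

1821.9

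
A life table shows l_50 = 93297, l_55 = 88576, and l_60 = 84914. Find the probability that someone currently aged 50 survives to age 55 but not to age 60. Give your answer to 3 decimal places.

We want 5|5q50 = (l_55 − l_60)/l_50.
This is the probability of reaching 55 but not 60, conditional on being alive at 50: (l_55 − l_60) / l_50.
= (88576 − 84914) / 93297 = 3662 / 93297 = 0.039251.

0.039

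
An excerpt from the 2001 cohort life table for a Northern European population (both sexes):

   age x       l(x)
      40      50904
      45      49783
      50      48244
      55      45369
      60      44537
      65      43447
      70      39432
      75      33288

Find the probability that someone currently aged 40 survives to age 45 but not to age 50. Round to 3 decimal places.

0.030

This is the probability of reaching 45 but not 50, conditional on being alive at 40: (l(45) − l(50)) / l(40).
= (49783 − 48244) / 50904 = 1539 / 50904 = 0.030233.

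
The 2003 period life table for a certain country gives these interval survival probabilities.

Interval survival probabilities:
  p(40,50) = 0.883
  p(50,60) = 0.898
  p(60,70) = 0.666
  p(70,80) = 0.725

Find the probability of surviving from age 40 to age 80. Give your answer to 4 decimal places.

P(survive 40→80) = 0.883 × 0.898 × 0.666 × 0.725.
= 0.382868.

0.3829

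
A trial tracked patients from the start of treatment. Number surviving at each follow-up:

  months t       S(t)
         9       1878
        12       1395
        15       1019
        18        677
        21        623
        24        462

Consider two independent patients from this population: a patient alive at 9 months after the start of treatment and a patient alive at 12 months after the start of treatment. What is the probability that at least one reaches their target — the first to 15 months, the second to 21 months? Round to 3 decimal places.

p₁ = S(15)/S(9) = 1019/1878 = 0.542599; p₂ = S(21)/S(12) = 623/1395 = 0.446595.
P(at least one) = 1 − (1−p₁)(1−p₂) = 1 − 0.457401 × 0.553405 = 0.746872.

0.747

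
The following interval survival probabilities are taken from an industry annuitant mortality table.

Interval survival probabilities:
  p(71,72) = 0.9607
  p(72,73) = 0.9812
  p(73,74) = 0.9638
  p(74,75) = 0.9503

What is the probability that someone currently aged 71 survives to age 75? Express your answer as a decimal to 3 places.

P(survive 71→75) = 0.9607 × 0.9812 × 0.9638 × 0.9503.
= 0.863362.

0.863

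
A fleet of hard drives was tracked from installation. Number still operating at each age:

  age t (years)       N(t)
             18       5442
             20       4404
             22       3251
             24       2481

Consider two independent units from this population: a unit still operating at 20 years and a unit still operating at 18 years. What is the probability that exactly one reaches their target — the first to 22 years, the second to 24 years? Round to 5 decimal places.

p₁ = N(22)/N(20) = 3251/4404 = 0.738193; p₂ = N(24)/N(18) = 2481/5442 = 0.455899.
P(exactly one) = p₁(1−p₂) + (1−p₁)p₂ = 0.401652 + 0.119358 = 0.521009.

0.52101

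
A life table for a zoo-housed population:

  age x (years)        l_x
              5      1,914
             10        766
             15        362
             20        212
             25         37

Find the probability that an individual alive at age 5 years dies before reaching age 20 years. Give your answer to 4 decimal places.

0.8892

P(die before 20 | alive at 5) = 1 − l_20/l_5 = 1 − 212/1,914 = (1,702)/1,914 = 0.889237.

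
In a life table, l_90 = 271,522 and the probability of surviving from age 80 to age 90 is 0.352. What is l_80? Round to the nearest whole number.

771369

l_80 = l_90 / p = 271,522 / 0.352 = 771369.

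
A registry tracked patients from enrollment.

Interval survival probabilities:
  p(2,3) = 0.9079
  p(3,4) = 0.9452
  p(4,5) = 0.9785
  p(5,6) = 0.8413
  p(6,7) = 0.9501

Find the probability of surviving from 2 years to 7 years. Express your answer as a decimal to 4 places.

P(survive 2→7) = 0.9079 × 0.9452 × 0.9785 × 0.8413 × 0.9501.
= 0.671186.

0.6712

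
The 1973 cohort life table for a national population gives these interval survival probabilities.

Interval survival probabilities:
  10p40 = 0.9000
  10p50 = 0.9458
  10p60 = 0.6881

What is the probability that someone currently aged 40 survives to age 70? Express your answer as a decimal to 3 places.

0.586

30p40 = 0.9000 × 0.9458 × 0.6881.
= 0.585724.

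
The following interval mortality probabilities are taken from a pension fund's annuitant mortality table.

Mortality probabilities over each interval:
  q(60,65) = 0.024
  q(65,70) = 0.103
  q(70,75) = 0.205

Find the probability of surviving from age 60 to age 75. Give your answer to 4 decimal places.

0.6960

Survival from 60 to 75 is the product of surviving each interval: (1 − 0.024) × (1 − 0.103) × (1 − 0.205).
= 0.976 × 0.897 × 0.795 = 0.696000.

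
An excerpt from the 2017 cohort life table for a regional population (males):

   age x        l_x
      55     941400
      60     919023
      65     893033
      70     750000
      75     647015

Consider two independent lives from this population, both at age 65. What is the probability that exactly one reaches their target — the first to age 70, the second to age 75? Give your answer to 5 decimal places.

p₁ = l_70/l_65 = 750000/893033 = 0.839835; p₂ = l_75/l_65 = 647015/893033 = 0.724514.
P(exactly one) = p₁(1−p₂) + (1−p₁)p₂ = 0.231363 + 0.116042 = 0.347405.

0.34740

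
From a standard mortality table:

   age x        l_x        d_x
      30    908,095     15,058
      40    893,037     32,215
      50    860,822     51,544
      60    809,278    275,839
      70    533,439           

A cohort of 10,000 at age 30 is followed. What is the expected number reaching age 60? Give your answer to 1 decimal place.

The relevant probability is 809,278/908,095 = 0.891182.
Expected number = 10,000 × 0.891182 = 8911.8.

8911.8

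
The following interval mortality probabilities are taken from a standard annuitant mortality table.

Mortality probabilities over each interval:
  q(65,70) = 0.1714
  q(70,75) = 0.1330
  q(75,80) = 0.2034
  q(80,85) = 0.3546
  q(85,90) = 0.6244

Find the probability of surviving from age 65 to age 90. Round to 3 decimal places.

The overall survival probability is (1 − 0.1714) × (1 − 0.1330) × (1 − 0.2034) × (1 − 0.3546) × (1 − 0.6244).
= 0.8286 × 0.8670 × 0.7966 × 0.6454 × 0.3756 = 0.138726.

0.139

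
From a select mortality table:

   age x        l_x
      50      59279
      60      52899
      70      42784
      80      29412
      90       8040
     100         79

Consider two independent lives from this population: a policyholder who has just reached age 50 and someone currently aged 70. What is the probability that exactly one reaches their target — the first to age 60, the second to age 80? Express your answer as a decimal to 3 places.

p₁ = l_60/l_50 = 52899/59279 = 0.892373; p₂ = l_80/l_70 = 29412/42784 = 0.687453.
P(exactly one) = p₁(1−p₂) + (1−p₁)p₂ = 0.278909 + 0.073989 = 0.352897.

0.353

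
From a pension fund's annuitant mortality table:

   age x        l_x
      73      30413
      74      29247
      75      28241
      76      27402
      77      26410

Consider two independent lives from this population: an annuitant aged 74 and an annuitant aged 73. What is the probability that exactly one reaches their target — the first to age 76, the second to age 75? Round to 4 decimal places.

p₁ = l_76/l_74 = 27402/29247 = 0.936917; p₂ = l_75/l_73 = 28241/30413 = 0.928583.
P(exactly one) = p₁(1−p₂) + (1−p₁)p₂ = 0.066912 + 0.058578 = 0.125490.

0.1255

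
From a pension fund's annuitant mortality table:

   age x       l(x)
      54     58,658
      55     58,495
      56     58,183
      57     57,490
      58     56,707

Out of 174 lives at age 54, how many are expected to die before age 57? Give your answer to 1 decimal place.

3.5

The relevant probability is 1 − 57,490/58,658 = 0.019912.
Expected number = 174 × 0.019912 = 3.5.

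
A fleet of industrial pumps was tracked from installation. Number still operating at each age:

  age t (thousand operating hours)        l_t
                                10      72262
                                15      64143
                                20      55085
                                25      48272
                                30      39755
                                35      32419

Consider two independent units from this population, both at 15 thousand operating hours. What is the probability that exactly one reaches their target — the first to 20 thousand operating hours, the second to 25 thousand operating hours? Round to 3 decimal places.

p₁ = l_20/l_15 = 55085/64143 = 0.858784; p₂ = l_25/l_15 = 48272/64143 = 0.752568.
P(exactly one) = p₁(1−p₂) + (1−p₁)p₂ = 0.212491 + 0.106275 = 0.318765.

0.319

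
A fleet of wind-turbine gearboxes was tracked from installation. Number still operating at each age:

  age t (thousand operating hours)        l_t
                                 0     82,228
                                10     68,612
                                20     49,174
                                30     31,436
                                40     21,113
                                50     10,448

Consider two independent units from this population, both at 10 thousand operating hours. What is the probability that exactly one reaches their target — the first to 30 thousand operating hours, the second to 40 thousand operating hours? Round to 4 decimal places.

p₁ = l_30/l_10 = 31,436/68,612 = 0.458171; p₂ = l_40/l_10 = 21,113/68,612 = 0.307716.
P(exactly one) = p₁(1−p₂) + (1−p₁)p₂ = 0.317184 + 0.166729 = 0.483914.

0.4839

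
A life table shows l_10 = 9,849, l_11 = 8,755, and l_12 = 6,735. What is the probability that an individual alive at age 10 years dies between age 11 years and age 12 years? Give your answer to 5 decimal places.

This is the probability of reaching 11 but not 12, conditional on being alive at 10: (l_11 − l_12) / l_10.
= (8,755 − 6,735) / 9,849 = 2,020 / 9,849 = 0.205097.

0.20510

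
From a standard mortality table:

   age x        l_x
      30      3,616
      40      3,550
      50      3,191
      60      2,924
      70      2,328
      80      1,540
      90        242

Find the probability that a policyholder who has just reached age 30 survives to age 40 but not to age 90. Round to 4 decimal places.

We want 10|50q30 = (l_40 − l_90)/l_30.
This is the probability of reaching 40 but not 90, conditional on being alive at 30: (l_40 − l_90) / l_30.
= (3,550 − 242) / 3,616 = 3,308 / 3,616 = 0.914823.

0.9148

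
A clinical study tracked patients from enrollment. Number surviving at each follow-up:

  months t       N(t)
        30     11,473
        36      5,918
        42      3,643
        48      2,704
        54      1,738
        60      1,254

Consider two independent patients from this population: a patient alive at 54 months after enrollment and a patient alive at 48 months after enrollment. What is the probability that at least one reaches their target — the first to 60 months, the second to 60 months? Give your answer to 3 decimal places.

p₁ = N(60)/N(54) = 1,254/1,738 = 0.721519; p₂ = N(60)/N(48) = 1,254/2,704 = 0.463757.
P(at least one) = 1 − (1−p₁)(1−p₂) = 1 − 0.278481 × 0.536243 = 0.850667.

0.851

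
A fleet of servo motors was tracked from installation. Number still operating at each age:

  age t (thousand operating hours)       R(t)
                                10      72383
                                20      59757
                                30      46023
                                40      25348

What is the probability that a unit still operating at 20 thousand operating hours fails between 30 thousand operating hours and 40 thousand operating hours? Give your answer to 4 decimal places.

0.3460

This is the probability of reaching 30 but not 40, conditional on being operational at 20: (R(30) − R(40)) / R(20).
= (46023 − 25348) / 59757 = 20675 / 59757 = 0.345985.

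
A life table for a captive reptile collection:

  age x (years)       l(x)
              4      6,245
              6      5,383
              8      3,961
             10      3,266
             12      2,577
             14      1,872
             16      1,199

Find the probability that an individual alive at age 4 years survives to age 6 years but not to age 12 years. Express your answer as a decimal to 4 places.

0.4493

This is the probability of reaching 6 but not 12, conditional on being alive at 4: (l(6) − l(12)) / l(4).
= (5,383 − 2,577) / 6,245 = 2,806 / 6,245 = 0.449319.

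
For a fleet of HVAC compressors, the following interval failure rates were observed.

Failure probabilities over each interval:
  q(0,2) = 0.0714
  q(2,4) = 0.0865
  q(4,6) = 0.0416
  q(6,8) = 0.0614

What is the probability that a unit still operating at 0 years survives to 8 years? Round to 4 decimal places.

0.7631

Survival from 0 to 8 is the product of surviving each interval: (1 − 0.0714) × (1 − 0.0865) × (1 − 0.0416) × (1 − 0.0614).
= 0.9286 × 0.9135 × 0.9584 × 0.9386 = 0.763070.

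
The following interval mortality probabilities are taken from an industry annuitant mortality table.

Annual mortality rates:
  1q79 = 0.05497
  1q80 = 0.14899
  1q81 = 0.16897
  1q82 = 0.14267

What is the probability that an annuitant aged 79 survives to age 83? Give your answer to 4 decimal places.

0.5730

Chaining the interval survival probabilities: (1 − 0.05497) × (1 − 0.14899) × (1 − 0.16897) × (1 − 0.14267).
= 0.94503 × 0.85101 × 0.83103 × 0.85733 = 0.572987.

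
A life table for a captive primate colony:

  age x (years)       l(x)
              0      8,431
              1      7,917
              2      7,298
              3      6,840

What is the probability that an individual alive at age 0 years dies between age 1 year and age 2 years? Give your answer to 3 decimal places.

This is the probability of reaching 1 but not 2, conditional on being alive at 0: (l(1) − l(2)) / l(0).
= (7,917 − 7,298) / 8,431 = 619 / 8,431 = 0.073420.

0.073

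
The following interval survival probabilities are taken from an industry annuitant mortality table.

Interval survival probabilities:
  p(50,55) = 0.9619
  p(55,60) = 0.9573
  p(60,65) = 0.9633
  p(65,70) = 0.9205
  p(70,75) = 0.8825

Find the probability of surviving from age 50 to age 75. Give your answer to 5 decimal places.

Chaining the interval survival probabilities: 0.9619 × 0.9573 × 0.9633 × 0.9205 × 0.8825.
= 0.720573.

0.72057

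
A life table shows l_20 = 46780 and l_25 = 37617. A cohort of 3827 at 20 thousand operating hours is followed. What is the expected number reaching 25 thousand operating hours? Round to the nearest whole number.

The relevant probability is 37617/46780 = 0.804126.
Expected number = 3827 × 0.804126 = 3077.

3077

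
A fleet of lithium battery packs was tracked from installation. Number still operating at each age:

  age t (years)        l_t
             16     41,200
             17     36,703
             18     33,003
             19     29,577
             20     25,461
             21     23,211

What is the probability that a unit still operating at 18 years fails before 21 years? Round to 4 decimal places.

0.2967

P(fail before 21 | operational at 18) = 1 − l_21/l_18 = 1 − 23,211/33,003 = (9,792)/33,003 = 0.296700.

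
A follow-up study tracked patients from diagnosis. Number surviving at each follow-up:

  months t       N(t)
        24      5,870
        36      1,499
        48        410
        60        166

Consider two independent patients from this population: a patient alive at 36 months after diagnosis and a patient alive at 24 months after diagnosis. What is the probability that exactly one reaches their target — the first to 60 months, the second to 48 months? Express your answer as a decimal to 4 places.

p₁ = N(60)/N(36) = 166/1,499 = 0.110740; p₂ = N(48)/N(24) = 410/5,870 = 0.069847.
P(exactly one) = p₁(1−p₂) + (1−p₁)p₂ = 0.103005 + 0.062112 = 0.165117.

0.1651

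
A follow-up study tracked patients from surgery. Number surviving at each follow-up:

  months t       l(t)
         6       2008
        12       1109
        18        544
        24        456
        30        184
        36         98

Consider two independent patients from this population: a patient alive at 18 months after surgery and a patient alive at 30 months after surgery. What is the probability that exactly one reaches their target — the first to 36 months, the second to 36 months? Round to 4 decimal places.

0.5209

p₁ = l(36)/l(18) = 98/544 = 0.180147; p₂ = l(36)/l(30) = 98/184 = 0.532609.
P(exactly one) = p₁(1−p₂) + (1−p₁)p₂ = 0.084199 + 0.436661 = 0.520860.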